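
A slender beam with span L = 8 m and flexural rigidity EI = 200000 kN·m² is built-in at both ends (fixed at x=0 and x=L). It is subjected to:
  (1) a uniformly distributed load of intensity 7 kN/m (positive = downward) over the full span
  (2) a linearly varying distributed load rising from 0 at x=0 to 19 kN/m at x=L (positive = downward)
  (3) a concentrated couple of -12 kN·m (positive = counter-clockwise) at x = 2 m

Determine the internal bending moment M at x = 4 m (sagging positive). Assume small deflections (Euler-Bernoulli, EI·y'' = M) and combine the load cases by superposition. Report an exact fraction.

M(4) = 47 kN·m

Load 1 — uniform load w=7 kN/m over full span:
  M_1 = wLx/2 - wL²/12 - wx²/2 = 7·8·4/2 - 7·8²/12 - 7·4²/2 = 56/3 kN·m
Load 2 — triangular load w₀=19 kN/m (0→w₀ over full span):
  M_2 = 3w₀Lx/20 - w₀L²/30 - w₀x³/(6L) = 3·19·8·4/20 - 19·8²/30 - 19·4³/(6·8) = 76/3 kN·m
Load 3 — applied couple M₀=-12 kN·m at a=2 m (b=L-a=6):
  M_3 = R_Ax - M_A - M₀  [x>a] with R_A=-27/16, M_A=9/4 = (-27/16)·4 - (9/4) - (-12) = 3 kN·m
Superposition: M = Σ M_i = 47 kN·m ≈ 47.000000 kN·m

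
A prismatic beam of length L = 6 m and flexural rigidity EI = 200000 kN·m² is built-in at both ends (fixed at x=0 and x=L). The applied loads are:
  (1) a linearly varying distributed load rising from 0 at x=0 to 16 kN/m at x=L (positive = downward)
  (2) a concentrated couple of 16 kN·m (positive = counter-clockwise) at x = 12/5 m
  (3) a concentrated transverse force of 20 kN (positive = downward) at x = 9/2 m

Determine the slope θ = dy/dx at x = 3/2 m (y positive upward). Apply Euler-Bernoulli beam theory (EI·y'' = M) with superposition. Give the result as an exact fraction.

θ(3/2) = -26631/320000000 rad

Load 1 — triangular load w₀=16 kN/m (0→w₀ over full span):
  θ_1 = -w₀(2x(L-x)(L-2x)(x+2L)+x²(L-x)²)/(120LEI) = -16·(2·(3/2)·(6-(3/2))·(6-2·(3/2))·((3/2)+2·6)+(3/2)²·(6-(3/2))²)/(120·6·200000) = -1053/16000000 rad
Load 2 — applied couple M₀=16 kN·m at a=12/5 m (b=L-a=18/5):
  θ_2 = (R_Ax²/2 - M_Ax)/EI  [x≤a] with R_A=96/25, M_A=48/25 = ((96/25)·(3/2)²/2 - (48/25)·(3/2))/200000 = 9/1250000 rad
Load 3 — point force P=20 kN at a=9/2 m (b=L-a=3/2):
  θ_3 = -Pb²x(2aL-(3a+b)x)/(2L³EI)  [x≤a] = -20·(3/2)²·(3/2)·(2·(9/2)·6-(3·(9/2)+(3/2))·(3/2))/(2·6³·200000) = -63/2560000 rad
Superposition: θ = Σ θ_i = -26631/320000000 rad ≈ -0.000083 rad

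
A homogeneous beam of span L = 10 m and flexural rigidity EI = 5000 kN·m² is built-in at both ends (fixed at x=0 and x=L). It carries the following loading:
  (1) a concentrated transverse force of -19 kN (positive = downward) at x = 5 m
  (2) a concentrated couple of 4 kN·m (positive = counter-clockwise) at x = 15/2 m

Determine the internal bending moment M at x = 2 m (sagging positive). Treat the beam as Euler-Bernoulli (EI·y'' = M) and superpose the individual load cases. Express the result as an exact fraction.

M(2) = 22/5 kN·m

Load 1 — point force P=-19 kN at a=5 m (b=L-a=5):
  M_1 = Pb²(3a+b)x/L³ - Pab²/L²  [x≤a] = (-19)·5²·(3·5+5)·2/10³ - (-19)·5·5²/10² = 19/4 kN·m
Load 2 — applied couple M₀=4 kN·m at a=15/2 m (b=L-a=5/2):
  M_2 = R_Ax - M_A  [x≤a] with R_A=9/20, M_A=5/4 = (9/20)·2 - (5/4) = -7/20 kN·m
Superposition: M = Σ M_i = 22/5 kN·m ≈ 4.400000 kN·m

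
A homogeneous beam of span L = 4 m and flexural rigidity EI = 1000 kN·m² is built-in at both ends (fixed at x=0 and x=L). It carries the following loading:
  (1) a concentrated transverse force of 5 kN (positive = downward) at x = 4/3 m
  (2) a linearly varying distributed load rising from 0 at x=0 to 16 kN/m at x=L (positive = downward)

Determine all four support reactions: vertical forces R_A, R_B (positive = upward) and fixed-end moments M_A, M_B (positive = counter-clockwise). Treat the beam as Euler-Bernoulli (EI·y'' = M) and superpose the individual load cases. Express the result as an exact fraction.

R_A = 1796/135 kN, M_A = 1552/135 kN·m, R_B = 3199/135 kN, M_B = -1928/135 kN·m

Load 1 — point force P=5 kN at a=4/3 m (b=L-a=8/3):
  R_A = Pb²(3a+b)/L³ = 5·(8/3)²·(3·(4/3)+(8/3))/4³ = 100/27 kN
  M_A = Pab²/L² = 5·(4/3)·(8/3)²/4² = 80/27 kN·m
  R_B = Pa²(a+3b)/L³ = 5·(4/3)²·((4/3)+3·(8/3))/4³ = 35/27 kN
  M_B = -Pa²b/L² = -5·(4/3)²·(8/3)/4² = -40/27 kN·m
Load 2 — triangular load w₀=16 kN/m (0→w₀ over full span):
  R_A = 3w₀L/20 = 3·16·4/20 = 48/5 kN
  M_A = w₀L²/30 = 16·4²/30 = 128/15 kN·m
  R_B = 7w₀L/20 = 7·16·4/20 = 112/5 kN
  M_B = -w₀L²/20 = -16·4²/20 = -64/5 kN·m
Superposition: R_A = 1796/135 kN, M_A = 1552/135 kN·m, R_B = 3199/135 kN, M_B = -1928/135 kN·m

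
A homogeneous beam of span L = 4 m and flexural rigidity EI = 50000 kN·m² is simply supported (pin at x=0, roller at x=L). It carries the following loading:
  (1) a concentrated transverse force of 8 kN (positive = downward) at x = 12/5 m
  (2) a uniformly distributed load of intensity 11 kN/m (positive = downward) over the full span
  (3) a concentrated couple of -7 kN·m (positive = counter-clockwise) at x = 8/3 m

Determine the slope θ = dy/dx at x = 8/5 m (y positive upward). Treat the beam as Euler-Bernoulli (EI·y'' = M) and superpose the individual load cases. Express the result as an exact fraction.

Load 1 — point force P=8 kN at a=12/5 m (b=L-a=8/5):
  θ_1 = -Pb(L²-b²-3x²)/(6LEI)  [x≤a] = -8·(8/5)·(4²-(8/5)²-3·(8/5)²)/(6·4·50000) = -24/390625 rad
Load 2 — uniform load w=11 kN/m over full span:
  θ_2 = -w(L³-6Lx²+4x³)/(24EI) = -11·(4³-6·4·(8/5)²+4·(8/5)³)/(24·50000) = -407/2343750 rad
Load 3 — applied couple M₀=-7 kN·m at a=8/3 m (b=L-a=4/3):
  θ_3 = (M₀x²/(2L)+C₁)/EI  [x≤a] with C₁=M₀(3b²-L²)/(6L)=28/9 = ((-7)·(8/5)²/(2·4)+(28/9))/50000 = 49/2812500 rad
Superposition: θ = Σ θ_i = -3061/14062500 rad ≈ -0.000218 rad

θ(8/5) = -3061/14062500 rad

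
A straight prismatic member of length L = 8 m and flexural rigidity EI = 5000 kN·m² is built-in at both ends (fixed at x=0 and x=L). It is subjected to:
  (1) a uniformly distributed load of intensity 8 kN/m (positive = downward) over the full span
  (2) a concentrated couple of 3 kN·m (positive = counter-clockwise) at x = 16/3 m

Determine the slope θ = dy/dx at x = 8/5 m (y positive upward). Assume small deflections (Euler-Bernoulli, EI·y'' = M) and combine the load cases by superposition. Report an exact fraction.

Load 1 — uniform load w=8 kN/m over full span:
  θ_1 = -wx(L-x)(L-2x)/(12EI) = -8·(8/5)·(8-(8/5))·(8-2·(8/5))/(12·5000) = -512/78125 rad
Load 2 — applied couple M₀=3 kN·m at a=16/3 m (b=L-a=8/3):
  θ_2 = (R_Ax²/2 - M_Ax)/EI  [x≤a] with R_A=1/2, M_A=1 = ((1/2)·(8/5)²/2 - 1·(8/5))/5000 = -3/15625 rad
Superposition: θ = Σ θ_i = -527/78125 rad ≈ -0.006746 rad

θ(8/5) = -527/78125 rad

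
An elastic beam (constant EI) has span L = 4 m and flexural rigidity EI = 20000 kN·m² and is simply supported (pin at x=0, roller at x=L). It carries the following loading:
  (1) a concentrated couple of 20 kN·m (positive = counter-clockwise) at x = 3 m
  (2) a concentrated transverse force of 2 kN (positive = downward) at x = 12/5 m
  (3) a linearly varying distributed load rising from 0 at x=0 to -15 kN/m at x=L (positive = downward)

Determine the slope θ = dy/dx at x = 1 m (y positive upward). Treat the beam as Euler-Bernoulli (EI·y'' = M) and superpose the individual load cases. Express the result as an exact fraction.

θ(1) = 49171/240000000 rad

Load 1 — applied couple M₀=20 kN·m at a=3 m (b=L-a=1):
  θ_1 = (M₀x²/(2L)+C₁)/EI  [x≤a] with C₁=M₀(3b²-L²)/(6L)=-65/6 = (20·1²/(2·4)+(-65/6))/20000 = -1/2400 rad
Load 2 — point force P=2 kN at a=12/5 m (b=L-a=8/5):
  θ_2 = -Pb(L²-b²-3x²)/(6LEI)  [x≤a] = -2·(8/5)·(4²-(8/5)²-3·1²)/(6·4·20000) = -87/1250000 rad
Load 3 — triangular load w₀=-15 kN/m (0→w₀ over full span):
  θ_3 = -w₀(7L⁴-30L²x²+15x⁴)/(360LEI) = -(-15)·(7·4⁴-30·4²·1²+15·1⁴)/(360·4·20000) = 1327/1920000 rad
Superposition: θ = Σ θ_i = 49171/240000000 rad ≈ 0.000205 rad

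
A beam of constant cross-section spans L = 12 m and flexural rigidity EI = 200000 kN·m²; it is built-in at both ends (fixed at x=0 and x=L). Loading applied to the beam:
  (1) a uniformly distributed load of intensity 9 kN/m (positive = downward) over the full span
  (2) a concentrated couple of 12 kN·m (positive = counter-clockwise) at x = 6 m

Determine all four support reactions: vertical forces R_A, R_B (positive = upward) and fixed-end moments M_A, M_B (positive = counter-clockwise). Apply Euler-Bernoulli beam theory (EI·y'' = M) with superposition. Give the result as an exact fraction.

Load 1 — uniform load w=9 kN/m over full span:
  R_A = wL/2 = 9·12/2 = 54 kN
  M_A = wL²/12 = 9·12²/12 = 108 kN·m
  R_B = wL/2 = 9·12/2 = 54 kN
  M_B = -wL²/12 = -9·12²/12 = -108 kN·m
Load 2 — applied couple M₀=12 kN·m at a=6 m (b=L-a=6):
  R_A = 6M₀ab/L³ = 6·12·6·6/12³ = 3/2 kN
  M_A = M₀b(2a-b)/L² = 12·6·(2·6-6)/12² = 3 kN·m
  R_B = -6M₀ab/L³ = -6·12·6·6/12³ = -3/2 kN
  M_B = M₀a(2b-a)/L² = 12·6·(2·6-6)/12² = 3 kN·m
Superposition: R_A = 111/2 kN, M_A = 111 kN·m, R_B = 105/2 kN, M_B = -105 kN·m

R_A = 111/2 kN, M_A = 111 kN·m, R_B = 105/2 kN, M_B = -105 kN·m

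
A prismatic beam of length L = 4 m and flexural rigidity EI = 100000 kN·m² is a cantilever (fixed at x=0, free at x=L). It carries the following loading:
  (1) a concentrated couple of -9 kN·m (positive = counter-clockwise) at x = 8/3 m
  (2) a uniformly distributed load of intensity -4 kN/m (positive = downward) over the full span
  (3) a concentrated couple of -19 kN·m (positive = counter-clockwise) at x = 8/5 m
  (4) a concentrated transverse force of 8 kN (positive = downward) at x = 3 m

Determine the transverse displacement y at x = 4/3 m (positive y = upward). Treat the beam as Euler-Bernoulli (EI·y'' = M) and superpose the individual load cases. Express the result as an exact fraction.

y(4/3) = -31/151875 m

Load 1 — applied couple M₀=-9 kN·m at a=8/3 m (b=L-a=4/3):
  y_1 = M₀x²/(2EI)  [x≤a] = (-9)·(4/3)²/(2·100000) = -1/12500 m
Load 2 — uniform load w=-4 kN/m over full span:
  y_2 = -wx²(x²-4Lx+6L²)/(24EI) = -(-4)·(4/3)²·((4/3)²-4·4·(4/3)+6·4²)/(24·100000) = 172/759375 m
Load 3 — applied couple M₀=-19 kN·m at a=8/5 m (b=L-a=12/5):
  y_3 = M₀x²/(2EI)  [x≤a] = (-19)·(4/3)²/(2·100000) = -19/112500 m
Load 4 — point force P=8 kN at a=3 m (b=L-a=1):
  y_4 = -Px²(3a-x)/(6EI)  [x≤a] = -8·(4/3)²·(3·3-(4/3))/(6·100000) = -46/253125 m
Superposition: y = Σ y_i = -31/151875 m ≈ -0.000204 m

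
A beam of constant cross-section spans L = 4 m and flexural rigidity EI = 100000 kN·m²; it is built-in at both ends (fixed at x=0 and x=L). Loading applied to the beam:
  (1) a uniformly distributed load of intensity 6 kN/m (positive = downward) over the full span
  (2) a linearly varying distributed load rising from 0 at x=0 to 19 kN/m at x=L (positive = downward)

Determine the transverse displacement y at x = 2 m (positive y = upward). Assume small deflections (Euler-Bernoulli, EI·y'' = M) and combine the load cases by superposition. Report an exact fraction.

Load 1 — uniform load w=6 kN/m over full span:
  y_1 = -wx²(L-x)²/(24EI) = -6·2²·(4-2)²/(24·100000) = -1/25000 m
Load 2 — triangular load w₀=19 kN/m (0→w₀ over full span):
  y_2 = -w₀x²(L-x)²(x+2L)/(120LEI) = -19·2²·(4-2)²·(2+2·4)/(120·4·100000) = -19/300000 m
Superposition: y = Σ y_i = -31/300000 m ≈ -0.000103 m

y(2) = -31/300000 m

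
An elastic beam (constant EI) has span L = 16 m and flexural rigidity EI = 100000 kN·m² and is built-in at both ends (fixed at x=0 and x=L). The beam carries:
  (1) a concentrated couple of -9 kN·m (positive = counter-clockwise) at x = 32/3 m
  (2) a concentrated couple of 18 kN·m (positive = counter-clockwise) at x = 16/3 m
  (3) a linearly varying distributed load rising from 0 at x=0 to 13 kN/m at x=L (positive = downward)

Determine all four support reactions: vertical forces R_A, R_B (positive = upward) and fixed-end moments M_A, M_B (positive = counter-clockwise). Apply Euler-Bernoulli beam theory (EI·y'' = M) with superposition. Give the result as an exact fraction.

Load 1 — applied couple M₀=-9 kN·m at a=32/3 m (b=L-a=16/3):
  R_A = 6M₀ab/L³ = 6·(-9)·(32/3)·(16/3)/16³ = -3/4 kN
  M_A = M₀b(2a-b)/L² = (-9)·(16/3)·(2·(32/3)-(16/3))/16² = -3 kN·m
  R_B = -6M₀ab/L³ = -6·(-9)·(32/3)·(16/3)/16³ = 3/4 kN
  M_B = M₀a(2b-a)/L² = (-9)·(32/3)·(2·(16/3)-(32/3))/16² = 0 kN·m
Load 2 — applied couple M₀=18 kN·m at a=16/3 m (b=L-a=32/3):
  R_A = 6M₀ab/L³ = 6·18·(16/3)·(32/3)/16³ = 3/2 kN
  M_A = M₀b(2a-b)/L² = 18·(32/3)·(2·(16/3)-(32/3))/16² = 0 kN·m
  R_B = -6M₀ab/L³ = -6·18·(16/3)·(32/3)/16³ = -3/2 kN
  M_B = M₀a(2b-a)/L² = 18·(16/3)·(2·(32/3)-(16/3))/16² = 6 kN·m
Load 3 — triangular load w₀=13 kN/m (0→w₀ over full span):
  R_A = 3w₀L/20 = 3·13·16/20 = 156/5 kN
  M_A = w₀L²/30 = 13·16²/30 = 1664/15 kN·m
  R_B = 7w₀L/20 = 7·13·16/20 = 364/5 kN
  M_B = -w₀L²/20 = -13·16²/20 = -832/5 kN·m
Superposition: R_A = 639/20 kN, M_A = 1619/15 kN·m, R_B = 1441/20 kN, M_B = -802/5 kN·m

R_A = 639/20 kN, M_A = 1619/15 kN·m, R_B = 1441/20 kN, M_B = -802/5 kN·m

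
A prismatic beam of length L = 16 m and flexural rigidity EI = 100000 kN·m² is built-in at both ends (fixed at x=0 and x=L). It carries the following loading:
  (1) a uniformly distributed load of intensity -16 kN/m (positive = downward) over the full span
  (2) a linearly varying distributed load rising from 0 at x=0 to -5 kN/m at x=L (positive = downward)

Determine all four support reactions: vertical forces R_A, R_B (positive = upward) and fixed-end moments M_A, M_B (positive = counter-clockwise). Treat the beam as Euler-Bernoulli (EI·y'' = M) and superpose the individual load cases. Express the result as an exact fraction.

Load 1 — uniform load w=-16 kN/m over full span:
  R_A = wL/2 = (-16)·16/2 = -128 kN
  M_A = wL²/12 = (-16)·16²/12 = -1024/3 kN·m
  R_B = wL/2 = (-16)·16/2 = -128 kN
  M_B = -wL²/12 = -(-16)·16²/12 = 1024/3 kN·m
Load 2 — triangular load w₀=-5 kN/m (0→w₀ over full span):
  R_A = 3w₀L/20 = 3·(-5)·16/20 = -12 kN
  M_A = w₀L²/30 = (-5)·16²/30 = -128/3 kN·m
  R_B = 7w₀L/20 = 7·(-5)·16/20 = -28 kN
  M_B = -w₀L²/20 = -(-5)·16²/20 = 64 kN·m
Superposition: R_A = -140 kN, M_A = -384 kN·m, R_B = -156 kN, M_B = 1216/3 kN·m

R_A = -140 kN, M_A = -384 kN·m, R_B = -156 kN, M_B = 1216/3 kN·m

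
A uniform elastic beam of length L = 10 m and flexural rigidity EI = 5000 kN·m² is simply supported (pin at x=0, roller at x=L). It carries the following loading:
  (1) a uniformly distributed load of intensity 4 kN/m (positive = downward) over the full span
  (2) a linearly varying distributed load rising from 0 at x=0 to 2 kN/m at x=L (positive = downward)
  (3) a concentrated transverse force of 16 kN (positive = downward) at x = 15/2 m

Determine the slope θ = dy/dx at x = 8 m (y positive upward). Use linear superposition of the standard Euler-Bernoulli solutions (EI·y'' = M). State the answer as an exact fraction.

Load 1 — uniform load w=4 kN/m over full span:
  θ_1 = -w(L³-6Lx²+4x³)/(24EI) = -4·(10³-6·10·8²+4·8³)/(24·5000) = 33/1250 rad
Load 2 — triangular load w₀=2 kN/m (0→w₀ over full span):
  θ_2 = -w₀(7L⁴-30L²x²+15x⁴)/(360LEI) = -2·(7·10⁴-30·10²·8²+15·8⁴)/(360·10·5000) = 757/112500 rad
Load 3 — point force P=16 kN at a=15/2 m (b=L-a=5/2):
  θ_3 = -Pa(2L²-6Lx+3x²+a²)/(6LEI)  [x>a] = -16·(15/2)·(2·10²-6·10·8+3·8²+(15/2)²)/(6·10·5000) = 127/10000 rad
Superposition: θ = Σ θ_i = 20623/450000 rad ≈ 0.045829 rad

θ(8) = 20623/450000 rad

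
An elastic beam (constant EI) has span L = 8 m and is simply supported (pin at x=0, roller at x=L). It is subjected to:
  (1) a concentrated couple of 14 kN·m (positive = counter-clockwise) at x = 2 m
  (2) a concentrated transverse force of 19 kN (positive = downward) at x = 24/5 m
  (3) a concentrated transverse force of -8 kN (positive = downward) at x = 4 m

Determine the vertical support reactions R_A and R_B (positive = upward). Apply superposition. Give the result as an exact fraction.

R_A = 107/20 kN, R_B = 113/20 kN

Load 1 — applied couple M₀=14 kN·m at a=2 m (b=L-a=6):
  R_A = M₀/L = 14/8 = 7/4 kN
  R_B = -M₀/L = -14/8 = -7/4 kN
Load 2 — point force P=19 kN at a=24/5 m (b=L-a=16/5):
  R_A = Pb/L = 19·(16/5)/8 = 38/5 kN
  R_B = Pa/L = 19·(24/5)/8 = 57/5 kN
Load 3 — point force P=-8 kN at a=4 m (b=L-a=4):
  R_A = Pb/L = (-8)·4/8 = -4 kN
  R_B = Pa/L = (-8)·4/8 = -4 kN
Superposition: R_A = 107/20 kN, R_B = 113/20 kN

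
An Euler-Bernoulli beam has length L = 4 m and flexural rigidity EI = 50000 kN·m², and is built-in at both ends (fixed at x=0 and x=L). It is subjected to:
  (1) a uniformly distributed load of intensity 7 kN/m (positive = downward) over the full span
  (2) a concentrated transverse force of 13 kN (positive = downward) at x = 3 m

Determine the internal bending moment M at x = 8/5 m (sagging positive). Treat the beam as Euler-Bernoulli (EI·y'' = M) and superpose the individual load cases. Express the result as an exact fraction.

M(8/5) = 5903/1200 kN·m

Load 1 — uniform load w=7 kN/m over full span:
  M_1 = wLx/2 - wL²/12 - wx²/2 = 7·4·(8/5)/2 - 7·4²/12 - 7·(8/5)²/2 = 308/75 kN·m
Load 2 — point force P=13 kN at a=3 m (b=L-a=1):
  M_2 = Pb²(3a+b)x/L³ - Pab²/L²  [x≤a] = 13·1²·(3·3+1)·(8/5)/4³ - 13·3·1²/4² = 13/16 kN·m
Superposition: M = Σ M_i = 5903/1200 kN·m ≈ 4.919167 kN·m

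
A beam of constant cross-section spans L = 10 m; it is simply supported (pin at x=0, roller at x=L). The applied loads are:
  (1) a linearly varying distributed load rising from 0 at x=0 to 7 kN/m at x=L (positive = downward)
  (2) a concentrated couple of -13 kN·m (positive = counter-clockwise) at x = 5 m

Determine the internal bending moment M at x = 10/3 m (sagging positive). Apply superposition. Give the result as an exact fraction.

Load 1 — triangular load w₀=7 kN/m (0→w₀ over full span):
  M_1 = w₀Lx/6 - w₀x³/(6L) = 7·10·(10/3)/6 - 7·(10/3)³/(6·10) = 2800/81 kN·m
Load 2 — applied couple M₀=-13 kN·m at a=5 m (b=L-a=5):
  M_2 = M₀x/L  [x≤a] = (-13)·(10/3)/10 = -13/3 kN·m
Superposition: M = Σ M_i = 2449/81 kN·m ≈ 30.234568 kN·m

M(10/3) = 2449/81 kN·m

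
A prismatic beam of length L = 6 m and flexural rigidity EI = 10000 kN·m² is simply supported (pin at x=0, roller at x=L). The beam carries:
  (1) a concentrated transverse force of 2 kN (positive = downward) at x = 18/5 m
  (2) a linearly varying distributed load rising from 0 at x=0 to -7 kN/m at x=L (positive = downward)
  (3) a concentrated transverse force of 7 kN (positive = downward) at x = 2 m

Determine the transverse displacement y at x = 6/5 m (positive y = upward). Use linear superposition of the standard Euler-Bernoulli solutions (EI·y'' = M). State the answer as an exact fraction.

Load 1 — point force P=2 kN at a=18/5 m (b=L-a=12/5):
  y_1 = -Pbx(L²-b²-x²)/(6LEI)  [x≤a] = -2·(12/5)·(6/5)·(6²-(12/5)²-(6/5)²)/(6·6·10000) = -36/78125 m
Load 2 — triangular load w₀=-7 kN/m (0→w₀ over full span):
  y_2 = -w₀x(7L⁴-10L²x²+3x⁴)/(360LEI) = -(-7)·(6/5)·(7·6⁴-10·6²·(6/5)²+3·(6/5)⁴)/(360·6·10000) = 32508/9765625 m
Load 3 — point force P=7 kN at a=2 m (b=L-a=4):
  y_3 = -Pbx(L²-b²-x²)/(6LEI)  [x≤a] = -7·4·(6/5)·(6²-4²-(6/5)²)/(6·6·10000) = -406/234375 m
Superposition: y = Σ y_i = 33274/29296875 m ≈ 0.001136 m

y(6/5) = 33274/29296875 m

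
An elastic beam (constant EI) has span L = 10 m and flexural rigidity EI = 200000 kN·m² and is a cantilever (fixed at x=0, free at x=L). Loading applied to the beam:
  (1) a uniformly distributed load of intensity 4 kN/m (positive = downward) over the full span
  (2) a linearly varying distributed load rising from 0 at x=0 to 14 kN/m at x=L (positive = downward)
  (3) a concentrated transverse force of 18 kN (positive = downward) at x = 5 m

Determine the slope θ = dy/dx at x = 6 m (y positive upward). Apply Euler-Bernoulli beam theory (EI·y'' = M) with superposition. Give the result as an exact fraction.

θ(6) = -12323/1000000 rad

Load 1 — uniform load w=4 kN/m over full span:
  θ_1 = -wx(x²-3Lx+3L²)/(6EI) = -4·6·(6²-3·10·6+3·10²)/(6·200000) = -39/12500 rad
Load 2 — triangular load w₀=14 kN/m (0→w₀ over full span):
  θ_2 = (w₀Lx²/4-w₀L²x/3-w₀x⁴/(24L))/EI = (14·10·6²/4-14·10²·6/3-14·6⁴/(24·10))/200000 = -4039/500000 rad
Load 3 — point force P=18 kN at a=5 m (b=L-a=5):
  θ_3 = -Pa²/(2EI)  [x>a] = -18·5²/(2·200000) = -9/8000 rad
Superposition: θ = Σ θ_i = -12323/1000000 rad ≈ -0.012323 rad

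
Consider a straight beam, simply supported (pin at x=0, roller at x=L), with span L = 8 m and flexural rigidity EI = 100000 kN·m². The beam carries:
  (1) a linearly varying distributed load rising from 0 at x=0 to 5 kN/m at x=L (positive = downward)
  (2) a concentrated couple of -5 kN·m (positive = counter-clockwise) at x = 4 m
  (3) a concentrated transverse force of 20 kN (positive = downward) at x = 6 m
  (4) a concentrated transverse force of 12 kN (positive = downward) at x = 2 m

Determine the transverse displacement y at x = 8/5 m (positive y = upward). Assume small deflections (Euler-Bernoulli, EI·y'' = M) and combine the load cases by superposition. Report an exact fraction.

y(8/5) = -246739/117187500 m

Load 1 — triangular load w₀=5 kN/m (0→w₀ over full span):
  y_1 = -w₀x(7L⁴-10L²x²+3x⁴)/(360LEI) = -5·(8/5)·(7·8⁴-10·8²·(8/5)²+3·(8/5)⁴)/(360·8·100000) = -22016/29296875 m
Load 2 — applied couple M₀=-5 kN·m at a=4 m (b=L-a=4):
  y_2 = (M₀x³/(6L)+C₁x)/EI  [x≤a] with C₁=M₀(3b²-L²)/(6L)=5/3 = ((-5)·(8/5)³/(6·8)+(5/3)·(8/5))/100000 = 7/312500 m
Load 3 — point force P=20 kN at a=6 m (b=L-a=2):
  y_3 = -Pbx(L²-b²-x²)/(6LEI)  [x≤a] = -20·2·(8/5)·(8²-2²-(8/5)²)/(6·8·100000) = -359/468750 m
Load 4 — point force P=12 kN at a=2 m (b=L-a=6):
  y_4 = -Pbx(L²-b²-x²)/(6LEI)  [x≤a] = -12·6·(8/5)·(8²-6²-(8/5)²)/(6·8·100000) = -477/781250 m
Superposition: y = Σ y_i = -246739/117187500 m ≈ -0.002106 m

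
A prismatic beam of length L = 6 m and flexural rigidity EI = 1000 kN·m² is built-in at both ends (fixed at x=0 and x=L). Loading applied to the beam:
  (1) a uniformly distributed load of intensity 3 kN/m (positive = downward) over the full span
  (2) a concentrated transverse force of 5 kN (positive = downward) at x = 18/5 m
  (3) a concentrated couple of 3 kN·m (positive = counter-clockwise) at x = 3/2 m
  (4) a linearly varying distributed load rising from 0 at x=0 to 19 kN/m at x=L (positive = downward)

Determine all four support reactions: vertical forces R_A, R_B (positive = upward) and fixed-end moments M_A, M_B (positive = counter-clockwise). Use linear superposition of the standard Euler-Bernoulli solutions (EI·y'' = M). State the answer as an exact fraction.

Load 1 — uniform load w=3 kN/m over full span:
  R_A = wL/2 = 3·6/2 = 9 kN
  M_A = wL²/12 = 3·6²/12 = 9 kN·m
  R_B = wL/2 = 3·6/2 = 9 kN
  M_B = -wL²/12 = -3·6²/12 = -9 kN·m
Load 2 — point force P=5 kN at a=18/5 m (b=L-a=12/5):
  R_A = Pb²(3a+b)/L³ = 5·(12/5)²·(3·(18/5)+(12/5))/6³ = 44/25 kN
  M_A = Pab²/L² = 5·(18/5)·(12/5)²/6² = 72/25 kN·m
  R_B = Pa²(a+3b)/L³ = 5·(18/5)²·((18/5)+3·(12/5))/6³ = 81/25 kN
  M_B = -Pa²b/L² = -5·(18/5)²·(12/5)/6² = -108/25 kN·m
Load 3 — applied couple M₀=3 kN·m at a=3/2 m (b=L-a=9/2):
  R_A = 6M₀ab/L³ = 6·3·(3/2)·(9/2)/6³ = 9/16 kN
  M_A = M₀b(2a-b)/L² = 3·(9/2)·(2·(3/2)-(9/2))/6² = -9/16 kN·m
  R_B = -6M₀ab/L³ = -6·3·(3/2)·(9/2)/6³ = -9/16 kN
  M_B = M₀a(2b-a)/L² = 3·(3/2)·(2·(9/2)-(3/2))/6² = 15/16 kN·m
Load 4 — triangular load w₀=19 kN/m (0→w₀ over full span):
  R_A = 3w₀L/20 = 3·19·6/20 = 171/10 kN
  M_A = w₀L²/30 = 19·6²/30 = 114/5 kN·m
  R_B = 7w₀L/20 = 7·19·6/20 = 399/10 kN
  M_B = -w₀L²/20 = -19·6²/20 = -171/5 kN·m
Superposition: R_A = 11369/400 kN, M_A = 13647/400 kN·m, R_B = 20631/400 kN, M_B = -18633/400 kN·m

R_A = 11369/400 kN, M_A = 13647/400 kN·m, R_B = 20631/400 kN, M_B = -18633/400 kN·m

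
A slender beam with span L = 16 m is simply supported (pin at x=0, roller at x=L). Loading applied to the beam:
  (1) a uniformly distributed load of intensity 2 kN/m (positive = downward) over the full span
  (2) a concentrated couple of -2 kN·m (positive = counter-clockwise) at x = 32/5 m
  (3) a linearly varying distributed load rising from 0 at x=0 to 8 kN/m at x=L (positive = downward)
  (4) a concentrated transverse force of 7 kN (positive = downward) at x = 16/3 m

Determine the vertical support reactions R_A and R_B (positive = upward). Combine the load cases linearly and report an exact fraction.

Load 1 — uniform load w=2 kN/m over full span:
  R_A = wL/2 = 2·16/2 = 16 kN
  R_B = wL/2 = 2·16/2 = 16 kN
Load 2 — applied couple M₀=-2 kN·m at a=32/5 m (b=L-a=48/5):
  R_A = M₀/L = (-2)/16 = -1/8 kN
  R_B = -M₀/L = -(-2)/16 = 1/8 kN
Load 3 — triangular load w₀=8 kN/m (0→w₀ over full span):
  R_A = w₀L/6 = 8·16/6 = 64/3 kN
  R_B = w₀L/3 = 8·16/3 = 128/3 kN
Load 4 — point force P=7 kN at a=16/3 m (b=L-a=32/3):
  R_A = Pb/L = 7·(32/3)/16 = 14/3 kN
  R_B = Pa/L = 7·(16/3)/16 = 7/3 kN
Superposition: R_A = 335/8 kN, R_B = 489/8 kN

R_A = 335/8 kN, R_B = 489/8 kN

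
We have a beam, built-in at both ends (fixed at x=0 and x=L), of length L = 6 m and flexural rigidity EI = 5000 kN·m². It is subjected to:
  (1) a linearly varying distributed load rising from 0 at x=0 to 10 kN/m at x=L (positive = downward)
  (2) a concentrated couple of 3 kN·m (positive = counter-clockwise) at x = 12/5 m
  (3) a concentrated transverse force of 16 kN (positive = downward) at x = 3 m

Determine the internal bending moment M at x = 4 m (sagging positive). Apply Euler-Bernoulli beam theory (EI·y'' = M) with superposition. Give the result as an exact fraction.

Load 1 — triangular load w₀=10 kN/m (0→w₀ over full span):
  M_1 = 3w₀Lx/20 - w₀L²/30 - w₀x³/(6L) = 3·10·6·4/20 - 10·6²/30 - 10·4³/(6·6) = 56/9 kN·m
Load 2 — applied couple M₀=3 kN·m at a=12/5 m (b=L-a=18/5):
  M_2 = R_Ax - M_A - M₀  [x>a] with R_A=18/25, M_A=9/25 = (18/25)·4 - (9/25) - 3 = -12/25 kN·m
Load 3 — point force P=16 kN at a=3 m (b=L-a=3):
  M_3 = Pa²(a+3b)(L-x)/L³ - Pa²b/L²  [x>a] = 16·3²·(3+3·3)·(6-4)/6³ - 16·3²·3/6² = 4 kN·m
Superposition: M = Σ M_i = 2192/225 kN·m ≈ 9.742222 kN·m

M(4) = 2192/225 kN·m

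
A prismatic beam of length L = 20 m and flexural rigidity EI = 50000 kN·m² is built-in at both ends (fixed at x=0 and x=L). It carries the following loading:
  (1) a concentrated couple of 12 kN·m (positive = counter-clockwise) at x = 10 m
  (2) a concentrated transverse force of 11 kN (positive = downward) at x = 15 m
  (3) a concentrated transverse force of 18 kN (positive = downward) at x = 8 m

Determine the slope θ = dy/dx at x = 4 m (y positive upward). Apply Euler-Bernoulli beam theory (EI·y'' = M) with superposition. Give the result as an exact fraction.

Load 1 — applied couple M₀=12 kN·m at a=10 m (b=L-a=10):
  θ_1 = (R_Ax²/2 - M_Ax)/EI  [x≤a] with R_A=9/10, M_A=3 = ((9/10)·4²/2 - 3·4)/50000 = -3/31250 rad
Load 2 — point force P=11 kN at a=15 m (b=L-a=5):
  θ_2 = -Pb²x(2aL-(3a+b)x)/(2L³EI)  [x≤a] = -11·5²·4·(2·15·20-(3·15+5)·4)/(2·20³·50000) = -11/20000 rad
Load 3 — point force P=18 kN at a=8 m (b=L-a=12):
  θ_3 = -Pb²x(2aL-(3a+b)x)/(2L³EI)  [x≤a] = -18·12²·4·(2·8·20-(3·8+12)·4)/(2·20³·50000) = -891/390625 rad
Superposition: θ = Σ θ_i = -36587/12500000 rad ≈ -0.002927 rad

θ(4) = -36587/12500000 rad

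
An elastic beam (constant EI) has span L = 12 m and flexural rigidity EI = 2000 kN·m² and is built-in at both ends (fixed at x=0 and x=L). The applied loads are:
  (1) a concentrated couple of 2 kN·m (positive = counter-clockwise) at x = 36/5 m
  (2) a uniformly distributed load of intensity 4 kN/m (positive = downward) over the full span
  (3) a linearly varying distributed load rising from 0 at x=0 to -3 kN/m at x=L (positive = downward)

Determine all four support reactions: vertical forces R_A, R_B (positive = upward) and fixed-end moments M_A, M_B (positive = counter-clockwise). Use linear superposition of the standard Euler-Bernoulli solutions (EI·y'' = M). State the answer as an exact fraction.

R_A = 471/25 kN, M_A = 856/25 kN·m, R_B = 279/25 kN, M_B = -654/25 kN·m

Load 1 — applied couple M₀=2 kN·m at a=36/5 m (b=L-a=24/5):
  R_A = 6M₀ab/L³ = 6·2·(36/5)·(24/5)/12³ = 6/25 kN
  M_A = M₀b(2a-b)/L² = 2·(24/5)·(2·(36/5)-(24/5))/12² = 16/25 kN·m
  R_B = -6M₀ab/L³ = -6·2·(36/5)·(24/5)/12³ = -6/25 kN
  M_B = M₀a(2b-a)/L² = 2·(36/5)·(2·(24/5)-(36/5))/12² = 6/25 kN·m
Load 2 — uniform load w=4 kN/m over full span:
  R_A = wL/2 = 4·12/2 = 24 kN
  M_A = wL²/12 = 4·12²/12 = 48 kN·m
  R_B = wL/2 = 4·12/2 = 24 kN
  M_B = -wL²/12 = -4·12²/12 = -48 kN·m
Load 3 — triangular load w₀=-3 kN/m (0→w₀ over full span):
  R_A = 3w₀L/20 = 3·(-3)·12/20 = -27/5 kN
  M_A = w₀L²/30 = (-3)·12²/30 = -72/5 kN·m
  R_B = 7w₀L/20 = 7·(-3)·12/20 = -63/5 kN
  M_B = -w₀L²/20 = -(-3)·12²/20 = 108/5 kN·m
Superposition: R_A = 471/25 kN, M_A = 856/25 kN·m, R_B = 279/25 kN, M_B = -654/25 kN·m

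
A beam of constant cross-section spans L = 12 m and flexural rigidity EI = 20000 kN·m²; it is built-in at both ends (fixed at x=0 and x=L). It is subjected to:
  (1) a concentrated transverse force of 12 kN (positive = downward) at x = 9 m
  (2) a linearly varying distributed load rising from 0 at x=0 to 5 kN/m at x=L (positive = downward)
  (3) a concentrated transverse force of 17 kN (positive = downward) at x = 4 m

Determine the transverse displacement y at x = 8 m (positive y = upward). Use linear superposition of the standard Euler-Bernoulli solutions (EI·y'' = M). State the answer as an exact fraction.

Load 1 — point force P=12 kN at a=9 m (b=L-a=3):
  y_1 = -Pb²x²(3aL-(3a+b)x)/(6L³EI)  [x≤a] = -12·3²·8²·(3·9·12-(3·9+3)·8)/(6·12³·20000) = -7/2500 m
Load 2 — triangular load w₀=5 kN/m (0→w₀ over full span):
  y_2 = -w₀x²(L-x)²(x+2L)/(120LEI) = -5·8²·(12-8)²·(8+2·12)/(120·12·20000) = -32/5625 m
Load 3 — point force P=17 kN at a=4 m (b=L-a=8):
  y_3 = -Pa²(L-x)²(3bL-(3b+a)(L-x))/(6L³EI)  [x>a] = -17·4²·(12-8)²·(3·8·12-(3·8+4)·(12-8))/(6·12³·20000) = -187/50625 m
Superposition: y = Σ y_i = -2467/202500 m ≈ -0.012183 m

y(8) = -2467/202500 m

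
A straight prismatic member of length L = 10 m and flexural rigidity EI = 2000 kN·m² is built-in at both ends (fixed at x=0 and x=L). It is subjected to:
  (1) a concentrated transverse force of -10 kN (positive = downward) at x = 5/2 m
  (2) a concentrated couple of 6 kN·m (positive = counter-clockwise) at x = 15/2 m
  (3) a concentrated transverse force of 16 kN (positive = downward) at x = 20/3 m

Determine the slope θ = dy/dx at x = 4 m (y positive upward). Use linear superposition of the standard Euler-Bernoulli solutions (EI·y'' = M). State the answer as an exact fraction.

Load 1 — point force P=-10 kN at a=5/2 m (b=L-a=15/2):
  θ_1 = Pa²(L-x)(2bL-(3b+a)(L-x))/(2L³EI)  [x>a] = (-10)·(5/2)²·(10-4)·(2·(15/2)·10-(3·(15/2)+(5/2))·(10-4))/(2·10³·2000) = 0 rad
Load 2 — applied couple M₀=6 kN·m at a=15/2 m (b=L-a=5/2):
  θ_2 = (R_Ax²/2 - M_Ax)/EI  [x≤a] with R_A=27/40, M_A=15/8 = ((27/40)·4²/2 - (15/8)·4)/2000 = -21/20000 rad
Load 3 — point force P=16 kN at a=20/3 m (b=L-a=10/3):
  θ_3 = -Pb²x(2aL-(3a+b)x)/(2L³EI)  [x≤a] = -16·(10/3)²·4·(2·(20/3)·10-(3·(20/3)+(10/3))·4)/(2·10³·2000) = -8/1125 rad
Superposition: θ = Σ θ_i = -1469/180000 rad ≈ -0.008161 rad

θ(4) = -1469/180000 rad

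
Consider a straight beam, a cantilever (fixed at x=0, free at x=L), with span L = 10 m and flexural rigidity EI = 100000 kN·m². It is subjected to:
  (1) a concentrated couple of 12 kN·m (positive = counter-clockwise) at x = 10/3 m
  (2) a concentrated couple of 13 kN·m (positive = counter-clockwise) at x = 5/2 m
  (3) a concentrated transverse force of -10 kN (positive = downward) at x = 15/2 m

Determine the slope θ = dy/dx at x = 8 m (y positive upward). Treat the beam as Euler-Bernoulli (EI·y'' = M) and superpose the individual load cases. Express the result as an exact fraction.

θ(8) = 283/80000 rad

Load 1 — applied couple M₀=12 kN·m at a=10/3 m (b=L-a=20/3):
  θ_1 = M₀a/EI  [x>a] = 12·(10/3)/100000 = 1/2500 rad
Load 2 — applied couple M₀=13 kN·m at a=5/2 m (b=L-a=15/2):
  θ_2 = M₀a/EI  [x>a] = 13·(5/2)/100000 = 13/40000 rad
Load 3 — point force P=-10 kN at a=15/2 m (b=L-a=5/2):
  θ_3 = -Pa²/(2EI)  [x>a] = -(-10)·(15/2)²/(2·100000) = 9/3200 rad
Superposition: θ = Σ θ_i = 283/80000 rad ≈ 0.003537 rad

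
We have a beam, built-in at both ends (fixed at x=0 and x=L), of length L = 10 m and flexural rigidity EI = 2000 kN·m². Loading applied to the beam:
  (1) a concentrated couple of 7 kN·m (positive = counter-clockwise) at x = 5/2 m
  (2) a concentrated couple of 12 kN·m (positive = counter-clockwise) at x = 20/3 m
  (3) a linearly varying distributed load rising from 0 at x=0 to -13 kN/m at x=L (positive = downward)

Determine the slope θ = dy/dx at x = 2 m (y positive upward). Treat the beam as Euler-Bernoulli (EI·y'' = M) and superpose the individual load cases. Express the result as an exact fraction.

Load 1 — applied couple M₀=7 kN·m at a=5/2 m (b=L-a=15/2):
  θ_1 = (R_Ax²/2 - M_Ax)/EI  [x≤a] with R_A=63/80, M_A=-21/16 = ((63/80)·2²/2 - (-21/16)·2)/2000 = 21/10000 rad
Load 2 — applied couple M₀=12 kN·m at a=20/3 m (b=L-a=10/3):
  θ_2 = (R_Ax²/2 - M_Ax)/EI  [x≤a] with R_A=8/5, M_A=4 = ((8/5)·2²/2 - 4·2)/2000 = -3/1250 rad
Load 3 — triangular load w₀=-13 kN/m (0→w₀ over full span):
  θ_3 = -w₀(2x(L-x)(L-2x)(x+2L)+x²(L-x)²)/(120LEI) = -(-13)·(2·2·(10-2)·(10-2·2)·(2+2·10)+2²·(10-2)²)/(120·10·2000) = 91/3750 rad
Superposition: θ = Σ θ_i = 719/30000 rad ≈ 0.023967 rad

θ(2) = 719/30000 rad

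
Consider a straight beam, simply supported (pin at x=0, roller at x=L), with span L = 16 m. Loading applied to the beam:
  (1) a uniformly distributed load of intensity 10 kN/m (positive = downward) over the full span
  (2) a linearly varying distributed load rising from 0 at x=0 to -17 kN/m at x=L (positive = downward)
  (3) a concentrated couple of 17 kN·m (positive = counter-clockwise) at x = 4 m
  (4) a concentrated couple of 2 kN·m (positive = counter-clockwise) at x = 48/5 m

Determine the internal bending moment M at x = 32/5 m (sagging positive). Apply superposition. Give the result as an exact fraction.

M(32/5) = 6761/125 kN·m

Load 1 — uniform load w=10 kN/m over full span:
  M_1 = wx(L-x)/2 = 10·(32/5)·(16-(32/5))/2 = 1536/5 kN·m
Load 2 — triangular load w₀=-17 kN/m (0→w₀ over full span):
  M_2 = w₀Lx/6 - w₀x³/(6L) = (-17)·16·(32/5)/6 - (-17)·(32/5)³/(6·16) = -30464/125 kN·m
Load 3 — applied couple M₀=17 kN·m at a=4 m (b=L-a=12):
  M_3 = M₀x/L - M₀  [x>a] = 17·(32/5)/16 - 17 = -51/5 kN·m
Load 4 — applied couple M₀=2 kN·m at a=48/5 m (b=L-a=32/5):
  M_4 = M₀x/L  [x≤a] = 2·(32/5)/16 = 4/5 kN·m
Superposition: M = Σ M_i = 6761/125 kN·m ≈ 54.088000 kN·m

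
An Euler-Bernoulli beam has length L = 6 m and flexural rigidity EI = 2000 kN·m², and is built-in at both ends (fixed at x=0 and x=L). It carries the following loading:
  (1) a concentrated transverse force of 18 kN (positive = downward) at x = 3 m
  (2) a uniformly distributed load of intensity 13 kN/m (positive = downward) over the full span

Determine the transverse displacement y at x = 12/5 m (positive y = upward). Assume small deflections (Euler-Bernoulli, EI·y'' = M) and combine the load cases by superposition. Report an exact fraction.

y(12/5) = -9153/312500 m

Load 1 — point force P=18 kN at a=3 m (b=L-a=3):
  y_1 = -Pb²x²(3aL-(3a+b)x)/(6L³EI)  [x≤a] = -18·3²·(12/5)²·(3·3·6-(3·3+3)·(12/5))/(6·6³·2000) = -567/62500 m
Load 2 — uniform load w=13 kN/m over full span:
  y_2 = -wx²(L-x)²/(24EI) = -13·(12/5)²·(6-(12/5))²/(24·2000) = -3159/156250 m
Superposition: y = Σ y_i = -9153/312500 m ≈ -0.029290 m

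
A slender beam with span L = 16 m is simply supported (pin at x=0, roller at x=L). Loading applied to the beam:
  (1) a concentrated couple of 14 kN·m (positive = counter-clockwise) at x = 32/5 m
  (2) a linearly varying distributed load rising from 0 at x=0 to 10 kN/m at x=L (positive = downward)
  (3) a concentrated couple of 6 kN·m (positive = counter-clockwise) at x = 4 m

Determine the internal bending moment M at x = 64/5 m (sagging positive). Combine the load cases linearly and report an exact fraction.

M(64/5) = 2972/25 kN·m

Load 1 — applied couple M₀=14 kN·m at a=32/5 m (b=L-a=48/5):
  M_1 = M₀x/L - M₀  [x>a] = 14·(64/5)/16 - 14 = -14/5 kN·m
Load 2 — triangular load w₀=10 kN/m (0→w₀ over full span):
  M_2 = w₀Lx/6 - w₀x³/(6L) = 10·16·(64/5)/6 - 10·(64/5)³/(6·16) = 3072/25 kN·m
Load 3 — applied couple M₀=6 kN·m at a=4 m (b=L-a=12):
  M_3 = M₀x/L - M₀  [x>a] = 6·(64/5)/16 - 6 = -6/5 kN·m
Superposition: M = Σ M_i = 2972/25 kN·m ≈ 118.880000 kN·m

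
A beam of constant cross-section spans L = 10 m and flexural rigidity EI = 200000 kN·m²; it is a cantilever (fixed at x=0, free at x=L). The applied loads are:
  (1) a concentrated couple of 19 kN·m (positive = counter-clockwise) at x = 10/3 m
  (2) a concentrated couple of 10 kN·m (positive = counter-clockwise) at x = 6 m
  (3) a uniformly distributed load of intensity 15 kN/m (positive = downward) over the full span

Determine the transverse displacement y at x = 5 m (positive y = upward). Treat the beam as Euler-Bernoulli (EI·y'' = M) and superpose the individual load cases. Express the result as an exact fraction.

Load 1 — applied couple M₀=19 kN·m at a=10/3 m (b=L-a=20/3):
  y_1 = M₀a(2x-a)/(2EI)  [x>a] = 19·(10/3)·(2·5-(10/3))/(2·200000) = 19/18000 m
Load 2 — applied couple M₀=10 kN·m at a=6 m (b=L-a=4):
  y_2 = M₀x²/(2EI)  [x≤a] = 10·5²/(2·200000) = 1/1600 m
Load 3 — uniform load w=15 kN/m over full span:
  y_3 = -wx²(x²-4Lx+6L²)/(24EI) = -15·5²·(5²-4·10·5+6·10²)/(24·200000) = -17/512 m
Superposition: y = Σ y_i = -18157/576000 m ≈ -0.031523 m

y(5) = -18157/576000 m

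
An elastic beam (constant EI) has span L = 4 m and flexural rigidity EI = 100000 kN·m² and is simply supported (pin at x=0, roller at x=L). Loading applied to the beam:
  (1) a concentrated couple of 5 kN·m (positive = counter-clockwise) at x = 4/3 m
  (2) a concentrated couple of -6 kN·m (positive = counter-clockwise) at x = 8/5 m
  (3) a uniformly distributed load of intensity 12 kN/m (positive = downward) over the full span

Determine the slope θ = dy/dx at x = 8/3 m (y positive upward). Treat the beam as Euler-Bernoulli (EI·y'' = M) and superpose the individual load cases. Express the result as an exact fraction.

θ(8/3) = 5077/33750000 rad

Load 1 — applied couple M₀=5 kN·m at a=4/3 m (b=L-a=8/3):
  θ_1 = (M₀x²/(2L)-M₀(x-a)+C₁)/EI  [x>a] with C₁=M₀(3b²-L²)/(6L)=10/9 = (5·(8/3)²/(2·4)-5·((8/3)-(4/3))+(10/9))/100000 = -1/90000 rad
Load 2 — applied couple M₀=-6 kN·m at a=8/5 m (b=L-a=12/5):
  θ_2 = (M₀x²/(2L)-M₀(x-a)+C₁)/EI  [x>a] with C₁=M₀(3b²-L²)/(6L)=-8/25 = ((-6)·(8/3)²/(2·4)-(-6)·((8/3)-(8/5))+(-8/25))/100000 = 7/937500 rad
Load 3 — uniform load w=12 kN/m over full span:
  θ_3 = -w(L³-6Lx²+4x³)/(24EI) = -12·(4³-6·4·(8/3)²+4·(8/3)³)/(24·100000) = 13/84375 rad
Superposition: θ = Σ θ_i = 5077/33750000 rad ≈ 0.000150 rad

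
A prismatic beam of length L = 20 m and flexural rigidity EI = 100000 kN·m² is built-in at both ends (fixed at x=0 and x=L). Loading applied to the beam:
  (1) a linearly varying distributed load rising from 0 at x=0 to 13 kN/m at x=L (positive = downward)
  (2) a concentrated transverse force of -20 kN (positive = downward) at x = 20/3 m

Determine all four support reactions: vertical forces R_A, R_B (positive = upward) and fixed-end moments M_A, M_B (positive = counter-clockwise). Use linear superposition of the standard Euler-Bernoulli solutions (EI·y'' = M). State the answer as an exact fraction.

R_A = 653/27 kN, M_A = 3080/27 kN·m, R_B = 2317/27 kN, M_B = -6220/27 kN·m

Load 1 — triangular load w₀=13 kN/m (0→w₀ over full span):
  R_A = 3w₀L/20 = 3·13·20/20 = 39 kN
  M_A = w₀L²/30 = 13·20²/30 = 520/3 kN·m
  R_B = 7w₀L/20 = 7·13·20/20 = 91 kN
  M_B = -w₀L²/20 = -13·20²/20 = -260 kN·m
Load 2 — point force P=-20 kN at a=20/3 m (b=L-a=40/3):
  R_A = Pb²(3a+b)/L³ = (-20)·(40/3)²·(3·(20/3)+(40/3))/20³ = -400/27 kN
  M_A = Pab²/L² = (-20)·(20/3)·(40/3)²/20² = -1600/27 kN·m
  R_B = Pa²(a+3b)/L³ = (-20)·(20/3)²·((20/3)+3·(40/3))/20³ = -140/27 kN
  M_B = -Pa²b/L² = -(-20)·(20/3)²·(40/3)/20² = 800/27 kN·m
Superposition: R_A = 653/27 kN, M_A = 3080/27 kN·m, R_B = 2317/27 kN, M_B = -6220/27 kN·m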